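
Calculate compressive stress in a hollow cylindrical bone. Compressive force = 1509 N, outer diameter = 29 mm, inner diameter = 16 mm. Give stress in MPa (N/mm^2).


A = pi*(r_o^2 - r_i^2)
r_o = 14.5 mm, r_i = 8 mm
A = 459.458 mm^2
sigma = F/A = 1509 / 459.458
sigma = 3.284 MPa


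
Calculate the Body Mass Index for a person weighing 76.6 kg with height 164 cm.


BMI = weight / height^2
height = 164 cm = 1.64 m
BMI = 76.6 / 1.64^2
BMI = 28.48 kg/m^2


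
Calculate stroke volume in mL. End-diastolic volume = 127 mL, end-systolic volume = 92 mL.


SV = EDV - ESV
SV = 127 - 92
SV = 35 mL


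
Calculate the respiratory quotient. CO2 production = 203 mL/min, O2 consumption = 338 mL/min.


RQ = VCO2 / VO2
RQ = 203 / 338
RQ = 0.6006


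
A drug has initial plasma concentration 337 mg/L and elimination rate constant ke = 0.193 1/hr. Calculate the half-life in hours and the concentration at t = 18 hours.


t_half = ln(2) / ke = 0.693147 / 0.193 = 3.591 hr
C(t) = C0 * exp(-ke*t) = 337 * exp(-0.193*18)
C(18) = 10.44 mg/L


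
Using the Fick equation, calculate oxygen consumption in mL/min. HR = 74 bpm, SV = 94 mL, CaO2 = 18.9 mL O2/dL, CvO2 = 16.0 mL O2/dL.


CO = HR*SV = 74*94/1000 = 6.956 L/min
a-v O2 diff = 18.9 - 16.0 = 2.9 mL/dL
VO2 = CO * (CaO2-CvO2) * 10 dL/L
VO2 = 6.956 * 2.9 * 10
VO2 = 201.7 mL/min


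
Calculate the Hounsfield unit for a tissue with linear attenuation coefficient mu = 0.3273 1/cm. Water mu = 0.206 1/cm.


HU = ((mu_tissue - mu_water) / mu_water) * 1000
HU = ((0.3273 - 0.206) / 0.206) * 1000
HU = 588.8


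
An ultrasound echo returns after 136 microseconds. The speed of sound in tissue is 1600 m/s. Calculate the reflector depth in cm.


depth = c * t / 2
t = 136 us = 1.3600e-04 s
depth = 1600 * 1.3600e-04 / 2
depth = 0.1088 m = 10.88 cm


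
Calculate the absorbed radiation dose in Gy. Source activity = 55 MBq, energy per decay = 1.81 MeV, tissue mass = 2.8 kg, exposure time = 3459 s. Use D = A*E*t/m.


A = 55 MBq = 5.5000e+07 Bq
E = 1.81 MeV = 2.89962e-13 J
D = A*E*t/m = 5.5000e+07*2.89962e-13*3459/2.8
D = 0.0197 Gy


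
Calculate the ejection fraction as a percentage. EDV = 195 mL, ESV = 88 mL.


SV = EDV - ESV = 195 - 88 = 107 mL
EF = SV/EDV * 100 = 107/195 * 100
EF = 54.87%


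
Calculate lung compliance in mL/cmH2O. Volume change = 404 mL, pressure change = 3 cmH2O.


C = dV / dP
C = 404 / 3
C = 134.7 mL/cmH2O


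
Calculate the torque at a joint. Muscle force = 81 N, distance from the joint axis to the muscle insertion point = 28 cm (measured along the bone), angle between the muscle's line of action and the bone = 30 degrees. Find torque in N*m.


Torque = F * d * sin(theta)   (moment arm = d*sin(theta))
d = 28 cm = 0.28 m
Torque = 81 * 0.28 * sin(30)
Torque = 11.34 N*m


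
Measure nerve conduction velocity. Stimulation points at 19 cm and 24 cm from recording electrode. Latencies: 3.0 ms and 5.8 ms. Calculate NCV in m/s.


Distance = (24 - 19) / 100 = 0.05 m
dt = (5.8 - 3.0) / 1000 = 0.0028 s
NCV = dist / dt = 17.86 m/s


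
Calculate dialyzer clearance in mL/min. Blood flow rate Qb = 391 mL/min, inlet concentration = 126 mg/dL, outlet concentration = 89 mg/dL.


K = Qb * (Cb_in - Cb_out) / Cb_in
K = 391 * (126 - 89) / 126
K = 114.8 mL/min


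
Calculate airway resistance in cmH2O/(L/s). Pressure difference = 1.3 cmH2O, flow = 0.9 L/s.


R = dP / flow
R = 1.3 / 0.9
R = 1.444 cmH2O/(L/s)


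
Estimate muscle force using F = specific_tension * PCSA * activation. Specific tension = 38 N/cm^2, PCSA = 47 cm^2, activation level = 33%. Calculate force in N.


F = sigma * PCSA * activation
F = 38 * 47 * 0.33
F = 589.4 N


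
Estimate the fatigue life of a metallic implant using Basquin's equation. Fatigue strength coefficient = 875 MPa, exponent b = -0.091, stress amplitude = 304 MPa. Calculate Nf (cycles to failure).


sigma_a = sigma_f' * (2Nf)^b
2Nf = (sigma_a/sigma_f')^(1/b)
2Nf = (304/875)^(1/-0.091)
2Nf = 111028.31
Nf = 5.551e+04


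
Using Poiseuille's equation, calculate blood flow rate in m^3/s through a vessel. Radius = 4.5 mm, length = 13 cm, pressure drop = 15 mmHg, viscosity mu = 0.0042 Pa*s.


Q = pi*r^4*dP / (8*mu*L)
r = 0.0045 m, L = 0.13 m
dP = 15 mmHg = 1999.83 Pa
Q = 5.8981e-04 m^3/s


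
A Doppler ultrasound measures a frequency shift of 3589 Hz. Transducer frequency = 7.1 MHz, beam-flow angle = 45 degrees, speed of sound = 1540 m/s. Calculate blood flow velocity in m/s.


v = fd * c / (2 * f0 * cos(theta))
v = 3589 * 1540 / (2 * 7.1000e+06 * cos(45))
v = 0.5505 m/s


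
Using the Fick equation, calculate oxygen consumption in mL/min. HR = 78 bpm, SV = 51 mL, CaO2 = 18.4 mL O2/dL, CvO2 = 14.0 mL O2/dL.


CO = HR*SV = 78*51/1000 = 3.978 L/min
a-v O2 diff = 18.4 - 14.0 = 4.4 mL/dL
VO2 = CO * (CaO2-CvO2) * 10 dL/L
VO2 = 3.978 * 4.4 * 10
VO2 = 175 mL/min


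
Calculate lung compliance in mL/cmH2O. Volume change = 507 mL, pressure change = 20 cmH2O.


C = dV / dP
C = 507 / 20
C = 25.35 mL/cmH2O


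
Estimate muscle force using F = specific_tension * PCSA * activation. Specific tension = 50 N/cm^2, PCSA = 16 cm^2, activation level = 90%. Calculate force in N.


F = sigma * PCSA * activation
F = 50 * 16 * 0.9
F = 720 N


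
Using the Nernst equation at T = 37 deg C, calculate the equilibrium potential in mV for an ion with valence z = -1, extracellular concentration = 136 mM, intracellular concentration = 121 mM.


E = (RT/(zF)) * ln(C_out/C_in)
T = 37 + 273.15 = 310.15 K
E = (8.314 * 310.15 / (-1 * 96485)) * ln(136/121)
E = -3.123 mV


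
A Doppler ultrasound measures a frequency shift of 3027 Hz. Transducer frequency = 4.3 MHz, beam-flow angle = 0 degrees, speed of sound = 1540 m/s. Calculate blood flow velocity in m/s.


v = fd * c / (2 * f0 * cos(theta))
v = 3027 * 1540 / (2 * 4.3000e+06 * cos(0))
v = 0.542 m/s


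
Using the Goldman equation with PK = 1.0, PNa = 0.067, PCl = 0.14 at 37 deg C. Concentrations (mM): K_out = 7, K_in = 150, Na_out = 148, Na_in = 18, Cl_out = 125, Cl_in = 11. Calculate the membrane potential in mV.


Vm = (RT/F)*ln((PK*Ko + PNa*Nao + PCl*Cli)/(PK*Ki + PNa*Nai + PCl*Clo))
Numer = 18.456, Denom = 168.706
Vm = -59.14 mV


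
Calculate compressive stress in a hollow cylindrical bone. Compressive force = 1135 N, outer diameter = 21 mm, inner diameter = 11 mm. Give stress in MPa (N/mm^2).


A = pi*(r_o^2 - r_i^2)
r_o = 10.5 mm, r_i = 5.5 mm
A = 251.327 mm^2
sigma = F/A = 1135 / 251.327
sigma = 4.516 MPa


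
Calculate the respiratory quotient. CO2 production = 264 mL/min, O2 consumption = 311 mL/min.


RQ = VCO2 / VO2
RQ = 264 / 311
RQ = 0.8489


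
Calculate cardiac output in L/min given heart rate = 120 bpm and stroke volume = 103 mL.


CO = HR * SV
CO = 120 * 103 / 1000
CO = 12.36 L/min


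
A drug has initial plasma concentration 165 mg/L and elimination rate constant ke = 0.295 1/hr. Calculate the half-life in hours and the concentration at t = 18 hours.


t_half = ln(2) / ke = 0.693147 / 0.295 = 2.35 hr
C(t) = C0 * exp(-ke*t) = 165 * exp(-0.295*18)
C(18) = 0.8154 mg/L


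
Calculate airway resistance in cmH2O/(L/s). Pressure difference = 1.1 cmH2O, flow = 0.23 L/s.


R = dP / flow
R = 1.1 / 0.23
R = 4.783 cmH2O/(L/s)


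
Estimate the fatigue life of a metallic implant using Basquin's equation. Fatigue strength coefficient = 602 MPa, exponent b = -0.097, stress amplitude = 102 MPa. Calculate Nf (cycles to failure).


sigma_a = sigma_f' * (2Nf)^b
2Nf = (sigma_a/sigma_f')^(1/b)
2Nf = (102/602)^(1/-0.097)
2Nf = 88800552
Nf = 4.4400e+07


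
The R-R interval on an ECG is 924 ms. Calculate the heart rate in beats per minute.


HR = 60 / RR_interval(s)
RR = 924 ms = 0.924 s
HR = 60 / 0.924 = 64.94 bpm


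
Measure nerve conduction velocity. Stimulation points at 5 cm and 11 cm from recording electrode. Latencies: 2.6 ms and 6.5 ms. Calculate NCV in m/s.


Distance = (11 - 5) / 100 = 0.06 m
dt = (6.5 - 2.6) / 1000 = 0.0039 s
NCV = dist / dt = 15.38 m/s


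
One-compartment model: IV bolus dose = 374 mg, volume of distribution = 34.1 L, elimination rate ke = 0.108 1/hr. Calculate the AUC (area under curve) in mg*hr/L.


C0 = Dose/Vd = 374/34.1 = 10.9677 mg/L
AUC = C0/ke = 10.9677/0.108
AUC = 101.6 mg*hr/L


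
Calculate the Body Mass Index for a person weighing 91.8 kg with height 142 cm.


BMI = weight / height^2
height = 142 cm = 1.42 m
BMI = 91.8 / 1.42^2
BMI = 45.53 kg/m^2


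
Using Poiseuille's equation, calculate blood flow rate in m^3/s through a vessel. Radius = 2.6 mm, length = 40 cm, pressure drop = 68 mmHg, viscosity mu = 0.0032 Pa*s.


Q = pi*r^4*dP / (8*mu*L)
r = 0.0026 m, L = 0.4 m
dP = 68 mmHg = 9065.896 Pa
Q = 1.2710e-04 m^3/s


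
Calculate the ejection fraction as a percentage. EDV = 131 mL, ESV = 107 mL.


SV = EDV - ESV = 131 - 107 = 24 mL
EF = SV/EDV * 100 = 24/131 * 100
EF = 18.32%


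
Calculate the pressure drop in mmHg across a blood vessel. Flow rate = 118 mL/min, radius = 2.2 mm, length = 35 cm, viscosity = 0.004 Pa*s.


dP = 8*mu*L*Q / (pi*r^4)
Q = 118 mL/min = 1.96667e-06 m^3/s
dP = 299.302 Pa = 299.302 / 133.322 mmHg = 2.245 mmHg


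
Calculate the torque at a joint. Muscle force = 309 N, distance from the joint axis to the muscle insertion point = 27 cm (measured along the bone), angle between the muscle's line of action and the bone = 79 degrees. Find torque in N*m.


Torque = F * d * sin(theta)   (moment arm = d*sin(theta))
d = 27 cm = 0.27 m
Torque = 309 * 0.27 * sin(79)
Torque = 81.9 N*m


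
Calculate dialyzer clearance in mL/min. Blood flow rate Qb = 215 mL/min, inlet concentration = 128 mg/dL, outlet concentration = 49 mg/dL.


K = Qb * (Cb_in - Cb_out) / Cb_in
K = 215 * (128 - 49) / 128
K = 132.7 mL/min


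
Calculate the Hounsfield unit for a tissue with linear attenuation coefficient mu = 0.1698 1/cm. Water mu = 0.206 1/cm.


HU = ((mu_tissue - mu_water) / mu_water) * 1000
HU = ((0.1698 - 0.206) / 0.206) * 1000
HU = -175.7


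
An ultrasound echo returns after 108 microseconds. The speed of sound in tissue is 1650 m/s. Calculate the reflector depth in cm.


depth = c * t / 2
t = 108 us = 1.0800e-04 s
depth = 1650 * 1.0800e-04 / 2
depth = 0.0891 m = 8.91 cm


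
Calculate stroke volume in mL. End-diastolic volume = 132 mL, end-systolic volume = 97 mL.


SV = EDV - ESV
SV = 132 - 97
SV = 35 mL


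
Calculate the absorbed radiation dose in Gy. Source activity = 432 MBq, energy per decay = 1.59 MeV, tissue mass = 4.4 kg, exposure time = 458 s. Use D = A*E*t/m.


A = 432 MBq = 4.3200e+08 Bq
E = 1.59 MeV = 2.54718e-13 J
D = A*E*t/m = 4.3200e+08*2.54718e-13*458/4.4
D = 0.01145 Gy


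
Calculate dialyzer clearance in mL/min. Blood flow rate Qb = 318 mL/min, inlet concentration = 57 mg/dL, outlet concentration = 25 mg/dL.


K = Qb * (Cb_in - Cb_out) / Cb_in
K = 318 * (57 - 25) / 57
K = 178.5 mL/min


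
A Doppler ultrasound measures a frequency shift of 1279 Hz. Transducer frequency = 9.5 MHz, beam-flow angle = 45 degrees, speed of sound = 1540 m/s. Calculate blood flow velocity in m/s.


v = fd * c / (2 * f0 * cos(theta))
v = 1279 * 1540 / (2 * 9.5000e+06 * cos(45))
v = 0.1466 m/s


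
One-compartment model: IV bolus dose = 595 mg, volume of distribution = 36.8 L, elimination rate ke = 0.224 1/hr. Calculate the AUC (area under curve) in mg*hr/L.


C0 = Dose/Vd = 595/36.8 = 16.1685 mg/L
AUC = C0/ke = 16.1685/0.224
AUC = 72.18 mg*hr/L


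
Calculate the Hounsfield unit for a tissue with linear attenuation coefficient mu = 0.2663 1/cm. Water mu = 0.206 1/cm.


HU = ((mu_tissue - mu_water) / mu_water) * 1000
HU = ((0.2663 - 0.206) / 0.206) * 1000
HU = 292.7


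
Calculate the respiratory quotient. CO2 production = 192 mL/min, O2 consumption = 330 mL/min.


RQ = VCO2 / VO2
RQ = 192 / 330
RQ = 0.5818


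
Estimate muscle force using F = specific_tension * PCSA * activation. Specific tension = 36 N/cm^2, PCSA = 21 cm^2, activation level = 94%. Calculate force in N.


F = sigma * PCSA * activation
F = 36 * 21 * 0.94
F = 710.6 N


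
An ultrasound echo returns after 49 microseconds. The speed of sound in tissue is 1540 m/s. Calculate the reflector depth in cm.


depth = c * t / 2
t = 49 us = 4.9000e-05 s
depth = 1540 * 4.9000e-05 / 2
depth = 0.03773 m = 3.773 cm


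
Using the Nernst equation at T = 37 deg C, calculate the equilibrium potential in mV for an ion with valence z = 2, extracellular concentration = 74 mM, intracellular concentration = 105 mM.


E = (RT/(zF)) * ln(C_out/C_in)
T = 37 + 273.15 = 310.15 K
E = (8.314 * 310.15 / (2 * 96485)) * ln(74/105)
E = -4.676 mV


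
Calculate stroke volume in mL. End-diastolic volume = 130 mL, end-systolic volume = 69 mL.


SV = EDV - ESV
SV = 130 - 69
SV = 61 mL


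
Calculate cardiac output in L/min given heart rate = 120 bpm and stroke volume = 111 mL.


CO = HR * SV
CO = 120 * 111 / 1000
CO = 13.32 L/min


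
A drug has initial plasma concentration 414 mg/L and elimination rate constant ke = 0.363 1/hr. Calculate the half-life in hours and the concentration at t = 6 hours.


t_half = ln(2) / ke = 0.693147 / 0.363 = 1.909 hr
C(t) = C0 * exp(-ke*t) = 414 * exp(-0.363*6)
C(6) = 46.89 mg/L


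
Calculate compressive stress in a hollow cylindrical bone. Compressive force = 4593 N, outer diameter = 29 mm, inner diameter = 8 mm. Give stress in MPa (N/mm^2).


A = pi*(r_o^2 - r_i^2)
r_o = 14.5 mm, r_i = 4 mm
A = 610.254 mm^2
sigma = F/A = 4593 / 610.254
sigma = 7.526 MPa


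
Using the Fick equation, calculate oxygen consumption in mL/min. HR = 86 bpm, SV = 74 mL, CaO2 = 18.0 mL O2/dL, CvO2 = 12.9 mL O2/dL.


CO = HR*SV = 86*74/1000 = 6.364 L/min
a-v O2 diff = 18.0 - 12.9 = 5.1 mL/dL
VO2 = CO * (CaO2-CvO2) * 10 dL/L
VO2 = 6.364 * 5.1 * 10
VO2 = 324.6 mL/min


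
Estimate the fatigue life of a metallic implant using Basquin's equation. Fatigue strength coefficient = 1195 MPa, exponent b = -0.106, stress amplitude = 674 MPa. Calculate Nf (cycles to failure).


sigma_a = sigma_f' * (2Nf)^b
2Nf = (sigma_a/sigma_f')^(1/b)
2Nf = (674/1195)^(1/-0.106)
2Nf = 221.97393
Nf = 111


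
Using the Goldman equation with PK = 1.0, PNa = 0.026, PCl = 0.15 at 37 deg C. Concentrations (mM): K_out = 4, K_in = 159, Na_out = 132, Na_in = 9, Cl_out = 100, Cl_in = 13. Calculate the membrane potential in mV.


Vm = (RT/F)*ln((PK*Ko + PNa*Nao + PCl*Cli)/(PK*Ki + PNa*Nai + PCl*Clo))
Numer = 9.382, Denom = 174.234
Vm = -78.08 mV


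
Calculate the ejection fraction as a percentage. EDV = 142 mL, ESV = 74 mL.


SV = EDV - ESV = 142 - 74 = 68 mL
EF = SV/EDV * 100 = 68/142 * 100
EF = 47.89%


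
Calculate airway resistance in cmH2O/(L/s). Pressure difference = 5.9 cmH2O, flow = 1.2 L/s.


R = dP / flow
R = 5.9 / 1.2
R = 4.917 cmH2O/(L/s)


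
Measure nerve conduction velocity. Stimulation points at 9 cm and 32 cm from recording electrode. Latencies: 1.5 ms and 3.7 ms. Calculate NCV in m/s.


Distance = (32 - 9) / 100 = 0.23 m
dt = (3.7 - 1.5) / 1000 = 0.0022 s
NCV = dist / dt = 104.5 m/s


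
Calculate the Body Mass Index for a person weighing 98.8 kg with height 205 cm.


BMI = weight / height^2
height = 205 cm = 2.05 m
BMI = 98.8 / 2.05^2
BMI = 23.51 kg/m^2


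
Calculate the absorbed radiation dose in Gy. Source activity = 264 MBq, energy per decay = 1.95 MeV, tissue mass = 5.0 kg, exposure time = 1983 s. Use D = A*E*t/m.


A = 264 MBq = 2.6400e+08 Bq
E = 1.95 MeV = 3.1239e-13 J
D = A*E*t/m = 2.6400e+08*3.1239e-13*1983/5.0
D = 0.03271 Gy


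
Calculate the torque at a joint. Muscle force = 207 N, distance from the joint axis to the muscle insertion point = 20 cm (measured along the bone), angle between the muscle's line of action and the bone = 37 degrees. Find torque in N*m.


Torque = F * d * sin(theta)   (moment arm = d*sin(theta))
d = 20 cm = 0.2 m
Torque = 207 * 0.2 * sin(37)
Torque = 24.92 N*m


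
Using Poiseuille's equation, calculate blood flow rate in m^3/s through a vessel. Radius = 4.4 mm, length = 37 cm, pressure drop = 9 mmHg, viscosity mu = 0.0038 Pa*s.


Q = pi*r^4*dP / (8*mu*L)
r = 0.0044 m, L = 0.37 m
dP = 9 mmHg = 1199.898 Pa
Q = 1.2561e-04 m^3/s


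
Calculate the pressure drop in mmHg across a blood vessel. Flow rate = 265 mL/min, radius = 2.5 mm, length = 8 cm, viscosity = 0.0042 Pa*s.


dP = 8*mu*L*Q / (pi*r^4)
Q = 265 mL/min = 4.41667e-06 m^3/s
dP = 96.7418 Pa = 96.7418 / 133.322 mmHg = 0.7256 mmHg


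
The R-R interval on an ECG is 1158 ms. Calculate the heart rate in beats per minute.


HR = 60 / RR_interval(s)
RR = 1158 ms = 1.158 s
HR = 60 / 1.158 = 51.81 bpm


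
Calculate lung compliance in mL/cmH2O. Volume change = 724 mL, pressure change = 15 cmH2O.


C = dV / dP
C = 724 / 15
C = 48.27 mL/cmH2O


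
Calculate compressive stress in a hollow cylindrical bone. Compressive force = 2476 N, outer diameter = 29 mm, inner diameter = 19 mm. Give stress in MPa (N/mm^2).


A = pi*(r_o^2 - r_i^2)
r_o = 14.5 mm, r_i = 9.5 mm
A = 376.991 mm^2
sigma = F/A = 2476 / 376.991
sigma = 6.568 MPa


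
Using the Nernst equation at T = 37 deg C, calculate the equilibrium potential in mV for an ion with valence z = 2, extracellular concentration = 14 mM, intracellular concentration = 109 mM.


E = (RT/(zF)) * ln(C_out/C_in)
T = 37 + 273.15 = 310.15 K
E = (8.314 * 310.15 / (2 * 96485)) * ln(14/109)
E = -27.42 mV


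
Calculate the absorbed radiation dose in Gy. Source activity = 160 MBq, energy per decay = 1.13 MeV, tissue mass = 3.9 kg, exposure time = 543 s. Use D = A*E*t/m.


A = 160 MBq = 1.6000e+08 Bq
E = 1.13 MeV = 1.81026e-13 J
D = A*E*t/m = 1.6000e+08*1.81026e-13*543/3.9
D = 0.004033 Gy


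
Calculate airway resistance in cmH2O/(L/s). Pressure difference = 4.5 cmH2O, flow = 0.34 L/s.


R = dP / flow
R = 4.5 / 0.34
R = 13.24 cmH2O/(L/s)


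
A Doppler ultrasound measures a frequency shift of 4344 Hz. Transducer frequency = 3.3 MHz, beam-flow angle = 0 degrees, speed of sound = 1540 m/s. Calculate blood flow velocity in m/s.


v = fd * c / (2 * f0 * cos(theta))
v = 4344 * 1540 / (2 * 3.3000e+06 * cos(0))
v = 1.014 m/s


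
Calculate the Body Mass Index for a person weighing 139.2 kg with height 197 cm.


BMI = weight / height^2
height = 197 cm = 1.97 m
BMI = 139.2 / 1.97^2
BMI = 35.87 kg/m^2


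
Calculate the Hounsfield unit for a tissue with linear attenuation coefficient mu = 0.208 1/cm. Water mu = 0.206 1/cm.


HU = ((mu_tissue - mu_water) / mu_water) * 1000
HU = ((0.208 - 0.206) / 0.206) * 1000
HU = 9.709


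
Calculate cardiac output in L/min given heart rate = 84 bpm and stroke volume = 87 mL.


CO = HR * SV
CO = 84 * 87 / 1000
CO = 7.308 L/min


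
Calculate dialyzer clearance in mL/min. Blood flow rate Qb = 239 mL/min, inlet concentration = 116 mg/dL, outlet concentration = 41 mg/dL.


K = Qb * (Cb_in - Cb_out) / Cb_in
K = 239 * (116 - 41) / 116
K = 154.5 mL/min


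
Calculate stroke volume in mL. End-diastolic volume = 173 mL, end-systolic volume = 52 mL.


SV = EDV - ESV
SV = 173 - 52
SV = 121 mL


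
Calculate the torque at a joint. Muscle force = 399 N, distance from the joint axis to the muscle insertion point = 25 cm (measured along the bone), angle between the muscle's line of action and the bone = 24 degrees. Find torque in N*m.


Torque = F * d * sin(theta)   (moment arm = d*sin(theta))
d = 25 cm = 0.25 m
Torque = 399 * 0.25 * sin(24)
Torque = 40.57 N*m


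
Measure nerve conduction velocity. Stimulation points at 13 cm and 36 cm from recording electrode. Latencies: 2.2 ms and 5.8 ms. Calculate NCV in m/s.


Distance = (36 - 13) / 100 = 0.23 m
dt = (5.8 - 2.2) / 1000 = 0.0036 s
NCV = dist / dt = 63.89 m/s


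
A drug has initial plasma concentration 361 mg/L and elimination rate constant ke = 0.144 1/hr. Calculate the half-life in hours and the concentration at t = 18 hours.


t_half = ln(2) / ke = 0.693147 / 0.144 = 4.814 hr
C(t) = C0 * exp(-ke*t) = 361 * exp(-0.144*18)
C(18) = 27.03 mg/L


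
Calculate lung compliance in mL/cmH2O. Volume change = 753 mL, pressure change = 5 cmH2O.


C = dV / dP
C = 753 / 5
C = 150.6 mL/cmH2O


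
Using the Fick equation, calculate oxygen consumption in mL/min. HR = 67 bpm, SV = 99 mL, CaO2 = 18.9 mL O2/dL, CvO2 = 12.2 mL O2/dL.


CO = HR*SV = 67*99/1000 = 6.633 L/min
a-v O2 diff = 18.9 - 12.2 = 6.7 mL/dL
VO2 = CO * (CaO2-CvO2) * 10 dL/L
VO2 = 6.633 * 6.7 * 10
VO2 = 444.4 mL/min


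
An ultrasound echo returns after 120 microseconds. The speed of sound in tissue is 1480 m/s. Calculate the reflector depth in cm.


depth = c * t / 2
t = 120 us = 1.2000e-04 s
depth = 1480 * 1.2000e-04 / 2
depth = 0.0888 m = 8.88 cm


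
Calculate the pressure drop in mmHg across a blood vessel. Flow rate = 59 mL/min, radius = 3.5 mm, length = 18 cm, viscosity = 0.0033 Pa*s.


dP = 8*mu*L*Q / (pi*r^4)
Q = 59 mL/min = 9.83333e-07 m^3/s
dP = 9.91186 Pa = 9.91186 / 133.322 mmHg = 0.07435 mmHg


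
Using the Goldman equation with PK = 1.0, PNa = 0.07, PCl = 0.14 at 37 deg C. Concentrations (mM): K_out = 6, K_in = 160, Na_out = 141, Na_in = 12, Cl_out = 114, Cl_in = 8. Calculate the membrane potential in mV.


Vm = (RT/F)*ln((PK*Ko + PNa*Nao + PCl*Cli)/(PK*Ki + PNa*Nai + PCl*Clo))
Numer = 16.99, Denom = 176.8
Vm = -62.6 mV


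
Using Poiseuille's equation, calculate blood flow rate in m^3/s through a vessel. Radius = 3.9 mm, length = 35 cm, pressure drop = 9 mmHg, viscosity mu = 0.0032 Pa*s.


Q = pi*r^4*dP / (8*mu*L)
r = 0.0039 m, L = 0.35 m
dP = 9 mmHg = 1199.898 Pa
Q = 9.7330e-05 m^3/s


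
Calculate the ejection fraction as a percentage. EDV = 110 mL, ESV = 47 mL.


SV = EDV - ESV = 110 - 47 = 63 mL
EF = SV/EDV * 100 = 63/110 * 100
EF = 57.27%


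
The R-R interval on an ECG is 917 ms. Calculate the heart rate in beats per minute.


HR = 60 / RR_interval(s)
RR = 917 ms = 0.917 s
HR = 60 / 0.917 = 65.43 bpm


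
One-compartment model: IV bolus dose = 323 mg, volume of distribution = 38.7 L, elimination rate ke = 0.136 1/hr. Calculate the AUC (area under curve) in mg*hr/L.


C0 = Dose/Vd = 323/38.7 = 8.34625 mg/L
AUC = C0/ke = 8.34625/0.136
AUC = 61.37 mg*hr/L


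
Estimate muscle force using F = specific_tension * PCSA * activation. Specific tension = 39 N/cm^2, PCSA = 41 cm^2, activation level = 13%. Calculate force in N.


F = sigma * PCSA * activation
F = 39 * 41 * 0.13
F = 207.9 N


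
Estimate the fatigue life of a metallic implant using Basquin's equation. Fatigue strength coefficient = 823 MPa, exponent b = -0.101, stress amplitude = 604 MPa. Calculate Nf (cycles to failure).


sigma_a = sigma_f' * (2Nf)^b
2Nf = (sigma_a/sigma_f')^(1/b)
2Nf = (604/823)^(1/-0.101)
2Nf = 21.395661
Nf = 10.7


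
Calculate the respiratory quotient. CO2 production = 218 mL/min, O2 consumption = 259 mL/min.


RQ = VCO2 / VO2
RQ = 218 / 259
RQ = 0.8417


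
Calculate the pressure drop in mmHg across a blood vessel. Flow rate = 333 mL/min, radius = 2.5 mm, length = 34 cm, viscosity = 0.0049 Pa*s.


dP = 8*mu*L*Q / (pi*r^4)
Q = 333 mL/min = 5.55e-06 m^3/s
dP = 602.765 Pa = 602.765 / 133.322 mmHg = 4.521 mmHg


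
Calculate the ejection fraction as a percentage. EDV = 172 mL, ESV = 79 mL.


SV = EDV - ESV = 172 - 79 = 93 mL
EF = SV/EDV * 100 = 93/172 * 100
EF = 54.07%


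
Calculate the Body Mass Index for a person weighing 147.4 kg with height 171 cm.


BMI = weight / height^2
height = 171 cm = 1.71 m
BMI = 147.4 / 1.71^2
BMI = 50.41 kg/m^2


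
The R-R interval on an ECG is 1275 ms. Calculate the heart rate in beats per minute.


HR = 60 / RR_interval(s)
RR = 1275 ms = 1.275 s
HR = 60 / 1.275 = 47.06 bpm


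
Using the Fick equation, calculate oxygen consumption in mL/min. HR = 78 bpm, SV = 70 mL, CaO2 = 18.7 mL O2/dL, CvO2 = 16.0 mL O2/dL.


CO = HR*SV = 78*70/1000 = 5.46 L/min
a-v O2 diff = 18.7 - 16.0 = 2.7 mL/dL
VO2 = CO * (CaO2-CvO2) * 10 dL/L
VO2 = 5.46 * 2.7 * 10
VO2 = 147.4 mL/min


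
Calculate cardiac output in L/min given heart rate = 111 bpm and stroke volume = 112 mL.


CO = HR * SV
CO = 111 * 112 / 1000
CO = 12.43 L/min


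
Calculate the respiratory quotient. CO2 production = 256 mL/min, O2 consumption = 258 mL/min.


RQ = VCO2 / VO2
RQ = 256 / 258
RQ = 0.9922


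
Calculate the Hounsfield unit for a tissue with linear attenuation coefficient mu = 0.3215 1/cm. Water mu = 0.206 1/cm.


HU = ((mu_tissue - mu_water) / mu_water) * 1000
HU = ((0.3215 - 0.206) / 0.206) * 1000
HU = 560.7


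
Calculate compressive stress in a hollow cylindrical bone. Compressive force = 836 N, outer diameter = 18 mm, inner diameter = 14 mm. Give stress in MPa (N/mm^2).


A = pi*(r_o^2 - r_i^2)
r_o = 9 mm, r_i = 7 mm
A = 100.531 mm^2
sigma = F/A = 836 / 100.531
sigma = 8.316 MPa


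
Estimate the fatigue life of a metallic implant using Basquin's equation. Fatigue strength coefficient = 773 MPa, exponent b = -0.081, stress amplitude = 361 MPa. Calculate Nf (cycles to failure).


sigma_a = sigma_f' * (2Nf)^b
2Nf = (sigma_a/sigma_f')^(1/b)
2Nf = (361/773)^(1/-0.081)
2Nf = 12088.543
Nf = 6044


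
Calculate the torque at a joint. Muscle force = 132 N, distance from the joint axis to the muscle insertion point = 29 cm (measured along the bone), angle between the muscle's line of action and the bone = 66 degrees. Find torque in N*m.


Torque = F * d * sin(theta)   (moment arm = d*sin(theta))
d = 29 cm = 0.29 m
Torque = 132 * 0.29 * sin(66)
Torque = 34.97 N*m


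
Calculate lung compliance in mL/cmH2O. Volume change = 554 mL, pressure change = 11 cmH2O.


C = dV / dP
C = 554 / 11
C = 50.36 mL/cmH2O


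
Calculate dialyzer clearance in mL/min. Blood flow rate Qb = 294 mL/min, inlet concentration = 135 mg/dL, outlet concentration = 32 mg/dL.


K = Qb * (Cb_in - Cb_out) / Cb_in
K = 294 * (135 - 32) / 135
K = 224.3 mL/min


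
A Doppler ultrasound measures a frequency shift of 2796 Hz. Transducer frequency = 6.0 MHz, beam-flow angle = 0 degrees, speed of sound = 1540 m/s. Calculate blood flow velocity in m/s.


v = fd * c / (2 * f0 * cos(theta))
v = 2796 * 1540 / (2 * 6.0000e+06 * cos(0))
v = 0.3588 m/s


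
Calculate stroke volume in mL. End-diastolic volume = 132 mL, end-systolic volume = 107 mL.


SV = EDV - ESV
SV = 132 - 107
SV = 25 mL


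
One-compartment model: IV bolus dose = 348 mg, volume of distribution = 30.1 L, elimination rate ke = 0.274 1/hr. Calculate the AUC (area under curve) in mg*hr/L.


C0 = Dose/Vd = 348/30.1 = 11.5615 mg/L
AUC = C0/ke = 11.5615/0.274
AUC = 42.2 mg*hr/L


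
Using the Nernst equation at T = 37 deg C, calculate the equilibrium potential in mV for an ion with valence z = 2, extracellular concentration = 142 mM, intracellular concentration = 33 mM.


E = (RT/(zF)) * ln(C_out/C_in)
T = 37 + 273.15 = 310.15 K
E = (8.314 * 310.15 / (2 * 96485)) * ln(142/33)
E = 19.5 mV


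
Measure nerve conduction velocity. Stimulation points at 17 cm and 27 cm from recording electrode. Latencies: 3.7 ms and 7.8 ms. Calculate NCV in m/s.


Distance = (27 - 17) / 100 = 0.1 m
dt = (7.8 - 3.7) / 1000 = 0.0041 s
NCV = dist / dt = 24.39 m/s


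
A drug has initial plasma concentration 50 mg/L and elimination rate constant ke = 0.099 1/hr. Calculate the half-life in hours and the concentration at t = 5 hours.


t_half = ln(2) / ke = 0.693147 / 0.099 = 7.001 hr
C(t) = C0 * exp(-ke*t) = 50 * exp(-0.099*5)
C(5) = 30.48 mg/L


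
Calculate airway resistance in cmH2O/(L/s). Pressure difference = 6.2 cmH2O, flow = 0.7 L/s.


R = dP / flow
R = 6.2 / 0.7
R = 8.857 cmH2O/(L/s)


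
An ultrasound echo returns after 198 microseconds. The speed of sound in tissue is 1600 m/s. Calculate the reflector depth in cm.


depth = c * t / 2
t = 198 us = 1.9800e-04 s
depth = 1600 * 1.9800e-04 / 2
depth = 0.1584 m = 15.84 cm


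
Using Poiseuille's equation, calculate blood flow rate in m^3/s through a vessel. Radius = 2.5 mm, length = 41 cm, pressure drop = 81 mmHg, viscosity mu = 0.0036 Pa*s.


Q = pi*r^4*dP / (8*mu*L)
r = 0.0025 m, L = 0.41 m
dP = 81 mmHg = 10799.082 Pa
Q = 1.1223e-04 m^3/s


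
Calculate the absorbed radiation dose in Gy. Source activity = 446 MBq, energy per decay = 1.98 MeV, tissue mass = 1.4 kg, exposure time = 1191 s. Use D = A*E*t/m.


A = 446 MBq = 4.4600e+08 Bq
E = 1.98 MeV = 3.17196e-13 J
D = A*E*t/m = 4.4600e+08*3.17196e-13*1191/1.4
D = 0.1204 Gy


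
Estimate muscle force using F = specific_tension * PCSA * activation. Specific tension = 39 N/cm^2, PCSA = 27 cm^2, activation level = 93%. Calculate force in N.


F = sigma * PCSA * activation
F = 39 * 27 * 0.93
F = 979.3 N


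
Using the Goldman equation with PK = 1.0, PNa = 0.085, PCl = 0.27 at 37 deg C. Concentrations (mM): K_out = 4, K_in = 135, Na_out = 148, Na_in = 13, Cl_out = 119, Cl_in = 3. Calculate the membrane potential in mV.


Vm = (RT/F)*ln((PK*Ko + PNa*Nao + PCl*Cli)/(PK*Ki + PNa*Nai + PCl*Clo))
Numer = 17.39, Denom = 168.235
Vm = -60.65 mV


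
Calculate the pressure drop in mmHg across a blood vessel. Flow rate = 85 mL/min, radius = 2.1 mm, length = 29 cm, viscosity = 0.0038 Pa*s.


dP = 8*mu*L*Q / (pi*r^4)
Q = 85 mL/min = 1.41667e-06 m^3/s
dP = 204.415 Pa = 204.415 / 133.322 mmHg = 1.533 mmHg


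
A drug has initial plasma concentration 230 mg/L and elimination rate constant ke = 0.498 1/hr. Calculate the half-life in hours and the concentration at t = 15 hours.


t_half = ln(2) / ke = 0.693147 / 0.498 = 1.392 hr
C(t) = C0 * exp(-ke*t) = 230 * exp(-0.498*15)
C(15) = 0.1311 mg/L


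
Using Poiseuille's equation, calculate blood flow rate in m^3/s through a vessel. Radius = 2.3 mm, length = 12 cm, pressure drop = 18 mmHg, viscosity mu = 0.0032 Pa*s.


Q = pi*r^4*dP / (8*mu*L)
r = 0.0023 m, L = 0.12 m
dP = 18 mmHg = 2399.796 Pa
Q = 6.8677e-05 m^3/s


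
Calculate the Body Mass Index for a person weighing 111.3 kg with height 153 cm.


BMI = weight / height^2
height = 153 cm = 1.53 m
BMI = 111.3 / 1.53^2
BMI = 47.55 kg/m^2


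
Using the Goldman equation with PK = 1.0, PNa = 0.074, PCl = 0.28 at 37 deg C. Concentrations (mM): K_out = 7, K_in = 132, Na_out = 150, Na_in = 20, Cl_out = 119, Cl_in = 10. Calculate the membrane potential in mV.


Vm = (RT/F)*ln((PK*Ko + PNa*Nao + PCl*Cli)/(PK*Ki + PNa*Nai + PCl*Clo))
Numer = 20.9, Denom = 166.8
Vm = -55.51 mV


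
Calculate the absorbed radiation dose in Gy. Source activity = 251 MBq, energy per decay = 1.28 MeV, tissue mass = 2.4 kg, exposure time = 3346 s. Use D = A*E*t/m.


A = 251 MBq = 2.5100e+08 Bq
E = 1.28 MeV = 2.05056e-13 J
D = A*E*t/m = 2.5100e+08*2.05056e-13*3346/2.4
D = 0.07176 Gy


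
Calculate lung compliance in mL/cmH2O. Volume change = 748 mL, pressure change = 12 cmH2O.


C = dV / dP
C = 748 / 12
C = 62.33 mL/cmH2O


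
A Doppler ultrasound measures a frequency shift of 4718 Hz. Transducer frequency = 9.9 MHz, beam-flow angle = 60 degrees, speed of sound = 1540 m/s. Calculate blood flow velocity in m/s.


v = fd * c / (2 * f0 * cos(theta))
v = 4718 * 1540 / (2 * 9.9000e+06 * cos(60))
v = 0.7339 m/s


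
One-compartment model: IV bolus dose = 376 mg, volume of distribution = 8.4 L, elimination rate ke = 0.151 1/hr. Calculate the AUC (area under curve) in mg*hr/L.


C0 = Dose/Vd = 376/8.4 = 44.7619 mg/L
AUC = C0/ke = 44.7619/0.151
AUC = 296.4 mg*hr/L


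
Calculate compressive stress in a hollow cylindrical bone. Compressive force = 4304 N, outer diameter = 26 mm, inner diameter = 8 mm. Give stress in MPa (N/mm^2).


A = pi*(r_o^2 - r_i^2)
r_o = 13 mm, r_i = 4 mm
A = 480.664 mm^2
sigma = F/A = 4304 / 480.664
sigma = 8.954 MPa


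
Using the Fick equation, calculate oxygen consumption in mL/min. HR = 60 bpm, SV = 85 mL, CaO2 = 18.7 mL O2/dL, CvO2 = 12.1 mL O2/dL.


CO = HR*SV = 60*85/1000 = 5.1 L/min
a-v O2 diff = 18.7 - 12.1 = 6.6 mL/dL
VO2 = CO * (CaO2-CvO2) * 10 dL/L
VO2 = 5.1 * 6.6 * 10
VO2 = 336.6 mL/min


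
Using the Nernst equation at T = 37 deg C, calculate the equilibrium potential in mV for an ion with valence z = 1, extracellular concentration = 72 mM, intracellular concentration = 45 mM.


E = (RT/(zF)) * ln(C_out/C_in)
T = 37 + 273.15 = 310.15 K
E = (8.314 * 310.15 / (1 * 96485)) * ln(72/45)
E = 12.56 mV


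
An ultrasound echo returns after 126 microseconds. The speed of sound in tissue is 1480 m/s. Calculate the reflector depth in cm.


depth = c * t / 2
t = 126 us = 1.2600e-04 s
depth = 1480 * 1.2600e-04 / 2
depth = 0.09324 m = 9.324 cm


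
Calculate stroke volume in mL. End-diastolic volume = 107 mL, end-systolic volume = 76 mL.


SV = EDV - ESV
SV = 107 - 76
SV = 31 mL


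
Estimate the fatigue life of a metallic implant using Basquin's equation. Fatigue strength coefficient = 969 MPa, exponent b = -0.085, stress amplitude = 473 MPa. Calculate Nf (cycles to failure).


sigma_a = sigma_f' * (2Nf)^b
2Nf = (sigma_a/sigma_f')^(1/b)
2Nf = (473/969)^(1/-0.085)
2Nf = 4616.0054
Nf = 2308


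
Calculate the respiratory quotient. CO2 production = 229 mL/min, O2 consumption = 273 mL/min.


RQ = VCO2 / VO2
RQ = 229 / 273
RQ = 0.8388


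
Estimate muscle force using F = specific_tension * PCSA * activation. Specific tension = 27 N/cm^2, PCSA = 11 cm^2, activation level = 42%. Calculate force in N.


F = sigma * PCSA * activation
F = 27 * 11 * 0.42
F = 124.7 N


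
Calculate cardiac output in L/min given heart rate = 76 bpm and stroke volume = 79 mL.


CO = HR * SV
CO = 76 * 79 / 1000
CO = 6.004 L/min


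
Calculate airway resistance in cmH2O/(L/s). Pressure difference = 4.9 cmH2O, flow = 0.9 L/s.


R = dP / flow
R = 4.9 / 0.9
R = 5.444 cmH2O/(L/s)


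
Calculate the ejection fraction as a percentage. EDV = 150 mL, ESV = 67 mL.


SV = EDV - ESV = 150 - 67 = 83 mL
EF = SV/EDV * 100 = 83/150 * 100
EF = 55.33%


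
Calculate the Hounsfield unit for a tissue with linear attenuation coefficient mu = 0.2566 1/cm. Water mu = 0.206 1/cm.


HU = ((mu_tissue - mu_water) / mu_water) * 1000
HU = ((0.2566 - 0.206) / 0.206) * 1000
HU = 245.6


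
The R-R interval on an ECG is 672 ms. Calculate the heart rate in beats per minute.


HR = 60 / RR_interval(s)
RR = 672 ms = 0.672 s
HR = 60 / 0.672 = 89.29 bpm


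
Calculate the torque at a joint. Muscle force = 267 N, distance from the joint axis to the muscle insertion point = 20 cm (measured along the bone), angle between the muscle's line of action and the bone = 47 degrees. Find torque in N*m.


Torque = F * d * sin(theta)   (moment arm = d*sin(theta))
d = 20 cm = 0.2 m
Torque = 267 * 0.2 * sin(47)
Torque = 39.05 N*m


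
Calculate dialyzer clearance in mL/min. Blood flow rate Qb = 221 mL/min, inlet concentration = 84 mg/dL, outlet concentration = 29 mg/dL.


K = Qb * (Cb_in - Cb_out) / Cb_in
K = 221 * (84 - 29) / 84
K = 144.7 mL/min


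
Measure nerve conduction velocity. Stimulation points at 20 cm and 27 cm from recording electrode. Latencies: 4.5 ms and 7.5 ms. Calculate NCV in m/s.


Distance = (27 - 20) / 100 = 0.07 m
dt = (7.5 - 4.5) / 1000 = 0.003 s
NCV = dist / dt = 23.33 m/s


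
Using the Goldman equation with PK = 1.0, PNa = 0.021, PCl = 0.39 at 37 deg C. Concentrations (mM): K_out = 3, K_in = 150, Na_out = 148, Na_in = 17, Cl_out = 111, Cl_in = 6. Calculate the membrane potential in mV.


Vm = (RT/F)*ln((PK*Ko + PNa*Nao + PCl*Cli)/(PK*Ki + PNa*Nai + PCl*Clo))
Numer = 8.448, Denom = 193.647
Vm = -83.71 mV


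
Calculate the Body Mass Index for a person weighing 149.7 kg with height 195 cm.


BMI = weight / height^2
height = 195 cm = 1.95 m
BMI = 149.7 / 1.95^2
BMI = 39.37 kg/m^2


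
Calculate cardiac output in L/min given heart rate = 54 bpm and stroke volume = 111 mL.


CO = HR * SV
CO = 54 * 111 / 1000
CO = 5.994 L/min


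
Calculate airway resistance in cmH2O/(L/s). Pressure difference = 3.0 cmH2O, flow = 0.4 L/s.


R = dP / flow
R = 3.0 / 0.4
R = 7.5 cmH2O/(L/s)


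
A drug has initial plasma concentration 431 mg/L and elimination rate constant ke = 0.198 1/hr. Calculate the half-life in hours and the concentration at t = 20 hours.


t_half = ln(2) / ke = 0.693147 / 0.198 = 3.501 hr
C(t) = C0 * exp(-ke*t) = 431 * exp(-0.198*20)
C(20) = 8.216 mg/L


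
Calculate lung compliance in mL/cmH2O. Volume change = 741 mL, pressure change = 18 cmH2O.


C = dV / dP
C = 741 / 18
C = 41.17 mL/cmH2O


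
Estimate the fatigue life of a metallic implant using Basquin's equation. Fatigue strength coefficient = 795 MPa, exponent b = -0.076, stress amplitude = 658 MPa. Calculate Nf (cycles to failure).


sigma_a = sigma_f' * (2Nf)^b
2Nf = (sigma_a/sigma_f')^(1/b)
2Nf = (658/795)^(1/-0.076)
2Nf = 12.04497
Nf = 6.022


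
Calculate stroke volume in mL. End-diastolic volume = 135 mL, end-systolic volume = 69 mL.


SV = EDV - ESV
SV = 135 - 69
SV = 66 mL


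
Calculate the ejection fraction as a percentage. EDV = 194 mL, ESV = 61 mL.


SV = EDV - ESV = 194 - 61 = 133 mL
EF = SV/EDV * 100 = 133/194 * 100
EF = 68.56%


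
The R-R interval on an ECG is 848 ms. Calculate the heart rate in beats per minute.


HR = 60 / RR_interval(s)
RR = 848 ms = 0.848 s
HR = 60 / 0.848 = 70.75 bpm


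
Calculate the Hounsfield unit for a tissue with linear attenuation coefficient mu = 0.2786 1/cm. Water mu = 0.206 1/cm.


HU = ((mu_tissue - mu_water) / mu_water) * 1000
HU = ((0.2786 - 0.206) / 0.206) * 1000
HU = 352.4


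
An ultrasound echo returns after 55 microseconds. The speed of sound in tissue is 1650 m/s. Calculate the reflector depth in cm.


depth = c * t / 2
t = 55 us = 5.5000e-05 s
depth = 1650 * 5.5000e-05 / 2
depth = 0.045375 m = 4.5375 cm


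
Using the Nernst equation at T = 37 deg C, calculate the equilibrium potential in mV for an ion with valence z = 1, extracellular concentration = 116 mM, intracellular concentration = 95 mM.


E = (RT/(zF)) * ln(C_out/C_in)
T = 37 + 273.15 = 310.15 K
E = (8.314 * 310.15 / (1 * 96485)) * ln(116/95)
E = 5.337 mV


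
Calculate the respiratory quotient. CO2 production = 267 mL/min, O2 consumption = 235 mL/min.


RQ = VCO2 / VO2
RQ = 267 / 235
RQ = 1.136


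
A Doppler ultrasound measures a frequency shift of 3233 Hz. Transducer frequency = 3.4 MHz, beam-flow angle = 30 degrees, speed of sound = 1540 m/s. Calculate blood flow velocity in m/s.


v = fd * c / (2 * f0 * cos(theta))
v = 3233 * 1540 / (2 * 3.4000e+06 * cos(30))
v = 0.8454 m/s


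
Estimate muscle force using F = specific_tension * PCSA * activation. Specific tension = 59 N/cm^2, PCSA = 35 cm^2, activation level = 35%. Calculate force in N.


F = sigma * PCSA * activation
F = 59 * 35 * 0.35
F = 722.8 N


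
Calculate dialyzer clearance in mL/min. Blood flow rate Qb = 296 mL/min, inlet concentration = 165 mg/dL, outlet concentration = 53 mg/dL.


K = Qb * (Cb_in - Cb_out) / Cb_in
K = 296 * (165 - 53) / 165
K = 200.9 mL/min


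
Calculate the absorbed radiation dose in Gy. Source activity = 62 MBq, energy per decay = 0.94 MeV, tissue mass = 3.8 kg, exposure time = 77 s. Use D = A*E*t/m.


A = 62 MBq = 6.2000e+07 Bq
E = 0.94 MeV = 1.50588e-13 J
D = A*E*t/m = 6.2000e+07*1.50588e-13*77/3.8
D = 1.8919e-04 Gy


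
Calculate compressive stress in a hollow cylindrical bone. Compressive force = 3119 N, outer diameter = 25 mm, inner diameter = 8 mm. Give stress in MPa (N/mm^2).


A = pi*(r_o^2 - r_i^2)
r_o = 12.5 mm, r_i = 4 mm
A = 440.608 mm^2
sigma = F/A = 3119 / 440.608
sigma = 7.079 MPa


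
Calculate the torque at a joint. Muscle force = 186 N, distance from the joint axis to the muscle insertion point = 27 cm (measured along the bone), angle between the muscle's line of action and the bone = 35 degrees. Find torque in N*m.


Torque = F * d * sin(theta)   (moment arm = d*sin(theta))
d = 27 cm = 0.27 m
Torque = 186 * 0.27 * sin(35)
Torque = 28.81 N*m
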